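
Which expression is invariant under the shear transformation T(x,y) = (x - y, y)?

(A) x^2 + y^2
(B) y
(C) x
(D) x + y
B

Under the shear T(x,y) = (x - y, y):
Substitute the transformed coordinates into each option and compare with the original:
(A) x^2 + y^2  ->  (x - y)^2 + (y)^2 = x^2 - 2xy + 2y^2   [differs from x^2 + y^2: not invariant]
(B) y  ->  (y) = y   [equals y: invariant]
(C) x  ->  (x - y) = x - y   [differs from x: not invariant]
(D) x + y  ->  (x - y) + (y) = x   [differs from x + y: not invariant]

Only option (B), y, is unchanged by the transformation.
A horizontal shear moves points parallel to the x-axis, so the y-coordinate (and any function of y alone) is unchanged.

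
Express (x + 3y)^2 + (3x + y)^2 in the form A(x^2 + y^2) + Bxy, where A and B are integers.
10(x^2 + y^2) + 12xy

Expanding: (x + 3y)^2 = x^2 + 6xy + 9y^2
(3x + y)^2 = 9x^2 + 6xy + y^2
Sum = (1+9)(x^2+y^2) + 12xy = 10(x^2 + y^2) + 12xy
This is symmetric in x and y.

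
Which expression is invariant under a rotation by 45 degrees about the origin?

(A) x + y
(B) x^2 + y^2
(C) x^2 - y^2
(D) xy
B

A rotation by 45 degrees sends (x, y) to (sqrt(2)x/2 - sqrt(2)y/2, sqrt(2)x/2 + sqrt(2)y/2).
Substitute the transformed coordinates into each option and compare with the original:
(A) x + y  ->  (sqrt(2)x/2 - sqrt(2)y/2) + (sqrt(2)x/2 + sqrt(2)y/2) = sqrt(2)x   [differs from x + y: not invariant]
(B) x^2 + y^2  ->  (sqrt(2)x/2 - sqrt(2)y/2)^2 + (sqrt(2)x/2 + sqrt(2)y/2)^2 = x^2 + y^2   [equals x^2 + y^2: invariant]
(C) x^2 - y^2  ->  (sqrt(2)x/2 - sqrt(2)y/2)^2 - (sqrt(2)x/2 + sqrt(2)y/2)^2 = -2xy   [differs from x^2 - y^2: not invariant]
(D) xy  ->  (sqrt(2)x/2 - sqrt(2)y/2)(sqrt(2)x/2 + sqrt(2)y/2) = x^2/2 - y^2/2   [differs from xy: not invariant]

Only option (B), x^2 + y^2, is unchanged by the transformation.
Geometrically, x^2 + y^2 is the squared distance from the origin, which every rotation about the origin preserves.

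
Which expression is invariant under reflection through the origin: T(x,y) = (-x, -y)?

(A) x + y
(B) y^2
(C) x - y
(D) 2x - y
B

The map is reflection through the origin: T(x,y) = (-x, -y).
Substitute the transformed coordinates into each option and compare with the original:
(A) x + y  ->  (-x) + (-y) = -x - y   [differs from x + y: not invariant]
(B) y^2  ->  (-y)^2 = y^2   [equals y^2: invariant]
(C) x - y  ->  (-x) - (-y) = -x + y   [differs from x - y: not invariant]
(D) 2x - y  ->  2(-x) - (-y) = -2x + y   [differs from 2x - y: not invariant]

Only option (B), y^2, is unchanged by the transformation.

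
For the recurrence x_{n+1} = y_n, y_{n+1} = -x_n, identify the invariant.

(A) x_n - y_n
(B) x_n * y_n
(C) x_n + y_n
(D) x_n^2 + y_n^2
D

For the recurrence x_{n+1} = y_n, y_{n+1} = -x_n:

x_{n+1}^2 + y_{n+1}^2 = y_n^2 + (-x_n)^2 = x_n^2 + y_n^2
The sum of squares is conserved (like energy in a harmonic oscillator).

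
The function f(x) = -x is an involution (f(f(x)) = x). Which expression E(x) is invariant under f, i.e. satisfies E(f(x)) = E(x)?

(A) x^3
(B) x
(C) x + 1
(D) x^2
D

Replace x by f(x) = -x in each option and simplify. As a quick numerical cross-check, also compare E(3) with E(f(3)) = E(-3).

(A) x^3  ->  (-x)^3 = -x^3; check: E(3) = 27 but E(-3) = -27.   [not invariant]
(B) x  ->  (-x) = -x; check: E(3) = 3 but E(-3) = -3.   [not invariant]
(C) x + 1  ->  (-x) + 1 = 1 - x; check: E(3) = 4 but E(-3) = -2.   [not invariant]
(D) x^2  ->  (-x)^2, which simplifies back to x^2; check: E(3) = 9, E(-3) = 9.   [invariant]

Only (D) is unchanged. E is symmetric under swapping x with f(x) = -x, which is exactly what an involution does.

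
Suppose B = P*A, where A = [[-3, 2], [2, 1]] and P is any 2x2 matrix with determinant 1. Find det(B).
-7

By the multiplicative property of determinants, det(B) = det(P*A) = det(P) * det(A) = det(A),
so the determinant is invariant under multiplication by any determinant-1 matrix; we just need det(A).

det(A) = (-3)(1) - (2)(2) = -3 - 4 = -7

Therefore det(B) = 1 * (-7) = -7.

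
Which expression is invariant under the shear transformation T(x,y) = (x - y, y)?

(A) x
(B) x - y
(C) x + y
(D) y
D

Under the shear T(x,y) = (x - y, y):
Substitute the transformed coordinates into each option and compare with the original:
(A) x  ->  (x - y) = x - y   [differs from x: not invariant]
(B) x - y  ->  (x - y) - (y) = x - 2y   [differs from x - y: not invariant]
(C) x + y  ->  (x - y) + (y) = x   [differs from x + y: not invariant]
(D) y  ->  (y) = y   [equals y: invariant]

Only option (D), y, is unchanged by the transformation.
A horizontal shear moves points parallel to the x-axis, so the y-coordinate (and any function of y alone) is unchanged.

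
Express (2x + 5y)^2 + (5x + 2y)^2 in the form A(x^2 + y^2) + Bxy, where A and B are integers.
29(x^2 + y^2) + 40xy

Expanding: (2x + 5y)^2 = 4x^2 + 20xy + 25y^2
(5x + 2y)^2 = 25x^2 + 20xy + 4y^2
Sum = (4+25)(x^2+y^2) + 40xy = 29(x^2 + y^2) + 40xy
This is symmetric in x and y.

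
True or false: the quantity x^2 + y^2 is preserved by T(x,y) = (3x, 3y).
False

Substitute T(x,y) = (3x, 3y) into the expression and compare with the original.

Original: x^2 + y^2
After applying T: (3x)^2 + (3y)^2 = 9x^2 + 9y^2

This differs from the original x^2 + y^2 (difference: 8x^2 + 8y^2), so the expression is NOT invariant.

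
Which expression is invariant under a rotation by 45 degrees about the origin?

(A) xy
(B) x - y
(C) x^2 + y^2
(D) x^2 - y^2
C

A rotation by 45 degrees sends (x, y) to (sqrt(2)x/2 - sqrt(2)y/2, sqrt(2)x/2 + sqrt(2)y/2).
Substitute the transformed coordinates into each option and compare with the original:
(A) xy  ->  (sqrt(2)x/2 - sqrt(2)y/2)(sqrt(2)x/2 + sqrt(2)y/2) = x^2/2 - y^2/2   [differs from xy: not invariant]
(B) x - y  ->  (sqrt(2)x/2 - sqrt(2)y/2) - (sqrt(2)x/2 + sqrt(2)y/2) = -sqrt(2)y   [differs from x - y: not invariant]
(C) x^2 + y^2  ->  (sqrt(2)x/2 - sqrt(2)y/2)^2 + (sqrt(2)x/2 + sqrt(2)y/2)^2 = x^2 + y^2   [equals x^2 + y^2: invariant]
(D) x^2 - y^2  ->  (sqrt(2)x/2 - sqrt(2)y/2)^2 - (sqrt(2)x/2 + sqrt(2)y/2)^2 = -2xy   [differs from x^2 - y^2: not invariant]

Only option (C), x^2 + y^2, is unchanged by the transformation.
Geometrically, x^2 + y^2 is the squared distance from the origin, which every rotation about the origin preserves.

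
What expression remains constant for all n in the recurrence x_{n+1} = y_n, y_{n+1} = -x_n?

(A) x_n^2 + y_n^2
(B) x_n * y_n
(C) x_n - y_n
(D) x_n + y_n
A

For the recurrence x_{n+1} = y_n, y_{n+1} = -x_n:

x_{n+1}^2 + y_{n+1}^2 = y_n^2 + (-x_n)^2 = x_n^2 + y_n^2
The sum of squares is conserved (like energy in a harmonic oscillator).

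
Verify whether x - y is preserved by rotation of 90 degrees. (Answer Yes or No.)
No

Applying rotation by 90 degrees: x' = x*cos(90 degrees) - y*sin(90 degrees) = -y, y' = x*sin(90 degrees) + y*cos(90 degrees) = x

Substituting into x - y:
(-y) - (x)
= -x - y

This differs from the original expression x - y, so it is NOT invariant.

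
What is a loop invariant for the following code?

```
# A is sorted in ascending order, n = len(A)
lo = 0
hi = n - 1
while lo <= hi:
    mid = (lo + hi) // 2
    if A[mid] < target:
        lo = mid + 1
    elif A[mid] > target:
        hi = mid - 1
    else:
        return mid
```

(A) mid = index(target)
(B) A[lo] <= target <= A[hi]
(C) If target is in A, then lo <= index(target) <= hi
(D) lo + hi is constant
C

A loop invariant must hold before the first iteration and be re-established by every execution of the body.

(C) If target is in A, then lo <= index(target) <= hi: Before the loop [lo, hi] = [0, n-1] covers every index. When A[mid] < target, sortedness puts target strictly to the right of mid, so setting lo = mid + 1 keeps index(target) in [lo, hi]; symmetrically for hi = mid - 1. Hence 'if target is in A then lo <= index(target) <= hi' holds after every iteration, and when lo > hi it proves target is absent.

The other options fail:
(A) mid = index(target): mid is just the current probe; it equals index(target) only on the iteration that returns.
(B) A[lo] <= target <= A[hi]: fails when target is not in A (e.g. target < A[0] already violates it before the loop), so it is not maintained in general.
(D) lo + hi is constant: each iteration moves exactly one of lo, hi, so lo + hi changes (e.g. 0 + (n-1) becomes (mid+1) + (n-1)).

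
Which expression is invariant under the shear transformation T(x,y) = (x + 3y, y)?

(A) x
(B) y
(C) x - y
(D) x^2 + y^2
B

Under the shear T(x,y) = (x + 3y, y):
Substitute the transformed coordinates into each option and compare with the original:
(A) x  ->  (x + 3y) = x + 3y   [differs from x: not invariant]
(B) y  ->  (y) = y   [equals y: invariant]
(C) x - y  ->  (x + 3y) - (y) = x + 2y   [differs from x - y: not invariant]
(D) x^2 + y^2  ->  (x + 3y)^2 + (y)^2 = x^2 + 6xy + 10y^2   [differs from x^2 + y^2: not invariant]

Only option (B), y, is unchanged by the transformation.
A horizontal shear moves points parallel to the x-axis, so the y-coordinate (and any function of y alone) is unchanged.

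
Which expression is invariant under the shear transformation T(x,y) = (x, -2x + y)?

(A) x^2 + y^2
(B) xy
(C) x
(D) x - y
C

Under the shear T(x,y) = (x, -2x + y):
Substitute the transformed coordinates into each option and compare with the original:
(A) x^2 + y^2  ->  (x)^2 + (-2x + y)^2 = 5x^2 - 4xy + y^2   [differs from x^2 + y^2: not invariant]
(B) xy  ->  (x)(-2x + y) = -2x^2 + xy   [differs from xy: not invariant]
(C) x  ->  (x) = x   [equals x: invariant]
(D) x - y  ->  (x) - (-2x + y) = 3x - y   [differs from x - y: not invariant]

Only option (C), x, is unchanged by the transformation.
A vertical shear moves points parallel to the y-axis, so the x-coordinate (and any function of x alone) is unchanged.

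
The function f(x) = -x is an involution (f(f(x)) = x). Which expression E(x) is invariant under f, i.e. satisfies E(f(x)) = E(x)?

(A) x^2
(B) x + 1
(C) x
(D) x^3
A

Replace x by f(x) = -x in each option and simplify. As a quick numerical cross-check, also compare E(5) with E(f(5)) = E(-5).

(A) x^2  ->  (-x)^2, which simplifies back to x^2; check: E(5) = 25, E(-5) = 25.   [invariant]
(B) x + 1  ->  (-x) + 1 = 1 - x; check: E(5) = 6 but E(-5) = -4.   [not invariant]
(C) x  ->  (-x) = -x; check: E(5) = 5 but E(-5) = -5.   [not invariant]
(D) x^3  ->  (-x)^3 = -x^3; check: E(5) = 125 but E(-5) = -125.   [not invariant]

Only (A) is unchanged. E is symmetric under swapping x with f(x) = -x, which is exactly what an involution does.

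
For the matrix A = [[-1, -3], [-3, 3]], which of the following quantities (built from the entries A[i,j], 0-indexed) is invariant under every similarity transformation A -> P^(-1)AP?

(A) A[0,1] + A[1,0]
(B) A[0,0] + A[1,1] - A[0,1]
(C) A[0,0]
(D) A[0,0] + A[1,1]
D

A[0,0] + A[1,1] is the trace of A. By the cyclic property of the trace, tr(P^(-1)AP) = tr(APP^(-1)) = tr(A), so it is the same for every matrix similar to A.

The other combinations are not similarity invariants. For example, take P = [[1, -1], [0, 1]] (det P = 1), so P^(-1) = [[1, 1], [0, 1]] and
B = P^(-1)AP = [[-4, 4], [-3, 6]].
Evaluating each option on A and on B:
(A) A[0,1] + A[1,0]: -6 for A, 1 for B -> changes
(B) A[0,0] + A[1,1] - A[0,1]: 5 for A, -2 for B -> changes
(C) A[0,0]: -1 for A, -4 for B -> changes
(D) A[0,0] + A[1,1]: 2 for A, 2 for B -> unchanged

Only (D) A[0,0] + A[1,1] = 2 survives (and it does so for every P, not just this one), so it is the invariant.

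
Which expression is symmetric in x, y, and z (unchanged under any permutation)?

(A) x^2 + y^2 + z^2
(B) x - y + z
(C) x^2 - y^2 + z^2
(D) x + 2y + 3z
A

A symmetric expression is unchanged when the variables are permuted; here the transformation to test is the swap (x, y) -> (y, x).
A symmetric expression must survive every permutation; the single swap x <-> y already eliminates the distractors, and the keyed expression is also unchanged by x <-> z and y <-> z (each variable enters it in exactly the same way).
Substitute the transformed coordinates into each option and compare with the original:
(A) x^2 + y^2 + z^2  ->  (y)^2 + (x)^2 + z^2 = x^2 + y^2 + z^2   [equals x^2 + y^2 + z^2: invariant]
(B) x - y + z  ->  (y) - (x) + z = -x + y + z   [differs from x - y + z: not invariant]
(C) x^2 - y^2 + z^2  ->  (y)^2 - (x)^2 + z^2 = -x^2 + y^2 + z^2   [differs from x^2 - y^2 + z^2: not invariant]
(D) x + 2y + 3z  ->  (y) + 2(x) + 3z = 2x + y + 3z   [differs from x + 2y + 3z: not invariant]

Only option (A), x^2 + y^2 + z^2, is unchanged by the transformation.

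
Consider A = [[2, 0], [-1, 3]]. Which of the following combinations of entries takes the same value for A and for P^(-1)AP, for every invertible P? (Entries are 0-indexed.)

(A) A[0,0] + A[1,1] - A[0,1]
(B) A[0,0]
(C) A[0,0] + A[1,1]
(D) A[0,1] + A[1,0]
C

A[0,0] + A[1,1] is the trace of A. By the cyclic property of the trace, tr(P^(-1)AP) = tr(APP^(-1)) = tr(A), so it is the same for every matrix similar to A.

The other combinations are not similarity invariants. For example, take P = [[1, -1], [0, 1]] (det P = 1), so P^(-1) = [[1, 1], [0, 1]] and
B = P^(-1)AP = [[1, 2], [-1, 4]].
Evaluating each option on A and on B:
(A) A[0,0] + A[1,1] - A[0,1]: 5 for A, 3 for B -> changes
(B) A[0,0]: 2 for A, 1 for B -> changes
(C) A[0,0] + A[1,1]: 5 for A, 5 for B -> unchanged
(D) A[0,1] + A[1,0]: -1 for A, 1 for B -> changes

Only (C) A[0,0] + A[1,1] = 5 survives (and it does so for every P, not just this one), so it is the invariant.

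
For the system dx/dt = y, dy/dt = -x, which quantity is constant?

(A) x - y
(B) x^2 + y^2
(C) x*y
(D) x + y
B

A first integral I satisfies dI/dt = 0 along every solution. Differentiate each option and use the equation of motion:
(A) d/dt[x - y] = y - (-x) = x + y, not identically 0
(B) d/dt[x^2 + y^2] = 2x*dx/dt + 2y*dy/dt = 2x*y + 2y*(-x) = 0
(C) d/dt[x*y] = (dx/dt)y + x(dy/dt) = y^2 - x^2, not identically 0
(D) d/dt[x + y] = y + (-x) = y - x, not identically 0

Only (B) has zero time-derivative. So x^2 + y^2 (the squared radius; trajectories are circles) is the conserved quantity.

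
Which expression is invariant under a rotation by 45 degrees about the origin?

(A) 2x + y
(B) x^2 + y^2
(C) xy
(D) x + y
B

A rotation by 45 degrees sends (x, y) to (sqrt(2)x/2 - sqrt(2)y/2, sqrt(2)x/2 + sqrt(2)y/2).
Substitute the transformed coordinates into each option and compare with the original:
(A) 2x + y  ->  2(sqrt(2)x/2 - sqrt(2)y/2) + (sqrt(2)x/2 + sqrt(2)y/2) = 3sqrt(2)x/2 - sqrt(2)y/2   [differs from 2x + y: not invariant]
(B) x^2 + y^2  ->  (sqrt(2)x/2 - sqrt(2)y/2)^2 + (sqrt(2)x/2 + sqrt(2)y/2)^2 = x^2 + y^2   [equals x^2 + y^2: invariant]
(C) xy  ->  (sqrt(2)x/2 - sqrt(2)y/2)(sqrt(2)x/2 + sqrt(2)y/2) = x^2/2 - y^2/2   [differs from xy: not invariant]
(D) x + y  ->  (sqrt(2)x/2 - sqrt(2)y/2) + (sqrt(2)x/2 + sqrt(2)y/2) = sqrt(2)x   [differs from x + y: not invariant]

Only option (B), x^2 + y^2, is unchanged by the transformation.
Geometrically, x^2 + y^2 is the squared distance from the origin, which every rotation about the origin preserves.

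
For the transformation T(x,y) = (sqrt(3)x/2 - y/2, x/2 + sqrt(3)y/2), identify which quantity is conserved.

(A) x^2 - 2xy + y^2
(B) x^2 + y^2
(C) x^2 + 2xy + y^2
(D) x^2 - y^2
B

An expression E(x,y) is invariant under T if E(T(x,y)) = E(x,y). Here T(x,y) = (sqrt(3)x/2 - y/2, x/2 + sqrt(3)y/2).
Substitute the transformed coordinates into each option and compare with the original:
(A) x^2 - 2xy + y^2  ->  (sqrt(3)x/2 - y/2)^2 - 2(sqrt(3)x/2 - y/2)(x/2 + sqrt(3)y/2) + (x/2 + sqrt(3)y/2)^2 = -sqrt(3)x^2/2 + x^2 - xy + sqrt(3)y^2/2 + y^2   [differs from x^2 - 2xy + y^2: not invariant]
(B) x^2 + y^2  ->  (sqrt(3)x/2 - y/2)^2 + (x/2 + sqrt(3)y/2)^2 = x^2 + y^2   [equals x^2 + y^2: invariant]
(C) x^2 + 2xy + y^2  ->  (sqrt(3)x/2 - y/2)^2 + 2(sqrt(3)x/2 - y/2)(x/2 + sqrt(3)y/2) + (x/2 + sqrt(3)y/2)^2 = sqrt(3)x^2/2 + x^2 + xy - sqrt(3)y^2/2 + y^2   [differs from x^2 + 2xy + y^2: not invariant]
(D) x^2 - y^2  ->  (sqrt(3)x/2 - y/2)^2 - (x/2 + sqrt(3)y/2)^2 = x^2/2 - sqrt(3)xy - y^2/2   [differs from x^2 - y^2: not invariant]

Only option (B), x^2 + y^2, is unchanged by the transformation.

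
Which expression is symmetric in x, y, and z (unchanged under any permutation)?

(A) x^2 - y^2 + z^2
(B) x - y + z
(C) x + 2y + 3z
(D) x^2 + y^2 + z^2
D

A symmetric expression is unchanged when the variables are permuted; here the transformation to test is the swap (x, y) -> (y, x).
A symmetric expression must survive every permutation; the single swap x <-> y already eliminates the distractors, and the keyed expression is also unchanged by x <-> z and y <-> z (each variable enters it in exactly the same way).
Substitute the transformed coordinates into each option and compare with the original:
(A) x^2 - y^2 + z^2  ->  (y)^2 - (x)^2 + z^2 = -x^2 + y^2 + z^2   [differs from x^2 - y^2 + z^2: not invariant]
(B) x - y + z  ->  (y) - (x) + z = -x + y + z   [differs from x - y + z: not invariant]
(C) x + 2y + 3z  ->  (y) + 2(x) + 3z = 2x + y + 3z   [differs from x + 2y + 3z: not invariant]
(D) x^2 + y^2 + z^2  ->  (y)^2 + (x)^2 + z^2 = x^2 + y^2 + z^2   [equals x^2 + y^2 + z^2: invariant]

Only option (D), x^2 + y^2 + z^2, is unchanged by the transformation.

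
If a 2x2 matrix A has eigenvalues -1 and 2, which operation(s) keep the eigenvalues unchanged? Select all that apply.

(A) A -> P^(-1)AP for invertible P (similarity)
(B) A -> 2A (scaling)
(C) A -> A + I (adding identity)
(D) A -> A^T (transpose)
A and D

Eigenvalues are preserved by:
1. Similarity transformations: A -> P^(-1)AP (same characteristic polynomial)
2. Transpose: A^T has the same eigenvalues as A

Eigenvalues are NOT preserved by:
- Adding identity: eigenvalues become -1+1, 2+1
- Scaling: eigenvalues become -2, 4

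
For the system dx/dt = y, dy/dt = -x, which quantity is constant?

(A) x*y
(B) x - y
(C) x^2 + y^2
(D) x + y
C

A first integral I satisfies dI/dt = 0 along every solution. Differentiate each option and use the equation of motion:
(A) d/dt[x*y] = (dx/dt)y + x(dy/dt) = y^2 - x^2, not identically 0
(B) d/dt[x - y] = y - (-x) = x + y, not identically 0
(C) d/dt[x^2 + y^2] = 2x*dx/dt + 2y*dy/dt = 2x*y + 2y*(-x) = 0
(D) d/dt[x + y] = y + (-x) = y - x, not identically 0

Only (C) has zero time-derivative. So x^2 + y^2 (the squared radius; trajectories are circles) is the conserved quantity.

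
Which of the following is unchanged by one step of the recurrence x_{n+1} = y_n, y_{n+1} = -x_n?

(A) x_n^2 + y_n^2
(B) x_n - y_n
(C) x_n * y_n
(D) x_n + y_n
A

For the recurrence x_{n+1} = y_n, y_{n+1} = -x_n:

x_{n+1}^2 + y_{n+1}^2 = y_n^2 + (-x_n)^2 = x_n^2 + y_n^2
The sum of squares is conserved (like energy in a harmonic oscillator).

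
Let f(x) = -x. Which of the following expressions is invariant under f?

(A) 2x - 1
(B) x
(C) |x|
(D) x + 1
C

For f(x) = -x:
Applying f replaces x by -x. Since |-x| = |x|, the absolute value is unchanged by f, whereas x -> -x, 2x - 1 -> -2x - 1 and x + 1 -> -x + 1 all change.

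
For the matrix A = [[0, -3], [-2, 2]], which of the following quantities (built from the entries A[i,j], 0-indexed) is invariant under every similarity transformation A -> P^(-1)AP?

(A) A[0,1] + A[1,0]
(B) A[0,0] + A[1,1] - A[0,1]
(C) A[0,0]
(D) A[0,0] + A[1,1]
D

A[0,0] + A[1,1] is the trace of A. By the cyclic property of the trace, tr(P^(-1)AP) = tr(APP^(-1)) = tr(A), so it is the same for every matrix similar to A.

The other combinations are not similarity invariants. For example, take P = [[1, 1], [1, 2]] (det P = 1), so P^(-1) = [[2, -1], [-1, 1]] and
B = P^(-1)AP = [[-6, -14], [3, 8]].
Evaluating each option on A and on B:
(A) A[0,1] + A[1,0]: -5 for A, -11 for B -> changes
(B) A[0,0] + A[1,1] - A[0,1]: 5 for A, 16 for B -> changes
(C) A[0,0]: 0 for A, -6 for B -> changes
(D) A[0,0] + A[1,1]: 2 for A, 2 for B -> unchanged

Only (D) A[0,0] + A[1,1] = 2 survives (and it does so for every P, not just this one), so it is the invariant.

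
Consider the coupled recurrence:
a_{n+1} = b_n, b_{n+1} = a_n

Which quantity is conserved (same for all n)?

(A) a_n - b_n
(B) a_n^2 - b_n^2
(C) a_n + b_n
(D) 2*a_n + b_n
C

Replace a_n by a_{n+1} = b_n and b_n by b_{n+1} = a_n in each option and simplify:
(A) a_n - b_n  ->  (b_n) - (a_n) = -a_n + b_n   [not conserved]
(B) a_n^2 - b_n^2  ->  (b_n)^2 - (a_n)^2 = -a_n^2 + b_n^2   [not conserved]
(C) a_n + b_n  ->  (b_n) + (a_n) = a_n + b_n   [conserved]
(D) 2*a_n + b_n  ->  2*(b_n) + (a_n) = a_n + 2*b_n   [not conserved]

Only (C) a_n + b_n returns to itself after one step, so it is the conserved quantity.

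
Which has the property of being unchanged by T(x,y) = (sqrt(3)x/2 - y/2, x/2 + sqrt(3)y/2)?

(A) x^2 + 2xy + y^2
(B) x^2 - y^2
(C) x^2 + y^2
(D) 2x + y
C

An expression E(x,y) is invariant under T if E(T(x,y)) = E(x,y). Here T(x,y) = (sqrt(3)x/2 - y/2, x/2 + sqrt(3)y/2).
Substitute the transformed coordinates into each option and compare with the original:
(A) x^2 + 2xy + y^2  ->  (sqrt(3)x/2 - y/2)^2 + 2(sqrt(3)x/2 - y/2)(x/2 + sqrt(3)y/2) + (x/2 + sqrt(3)y/2)^2 = sqrt(3)x^2/2 + x^2 + xy - sqrt(3)y^2/2 + y^2   [differs from x^2 + 2xy + y^2: not invariant]
(B) x^2 - y^2  ->  (sqrt(3)x/2 - y/2)^2 - (x/2 + sqrt(3)y/2)^2 = x^2/2 - sqrt(3)xy - y^2/2   [differs from x^2 - y^2: not invariant]
(C) x^2 + y^2  ->  (sqrt(3)x/2 - y/2)^2 + (x/2 + sqrt(3)y/2)^2 = x^2 + y^2   [equals x^2 + y^2: invariant]
(D) 2x + y  ->  2(sqrt(3)x/2 - y/2) + (x/2 + sqrt(3)y/2) = x/2 + sqrt(3)x - y + sqrt(3)y/2   [differs from 2x + y: not invariant]

Only option (C), x^2 + y^2, is unchanged by the transformation.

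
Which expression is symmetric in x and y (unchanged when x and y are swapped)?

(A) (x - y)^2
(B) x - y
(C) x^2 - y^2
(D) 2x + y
A

A symmetric expression is unchanged when the variables are permuted; here the transformation to test is the swap (x, y) -> (y, x).
Substitute the transformed coordinates into each option and compare with the original:
(A) (x - y)^2  ->  ((y) - (x))^2 = x^2 - 2xy + y^2   [equals (x - y)^2: invariant]
(B) x - y  ->  (y) - (x) = -x + y   [differs from x - y: not invariant]
(C) x^2 - y^2  ->  (y)^2 - (x)^2 = -x^2 + y^2   [differs from x^2 - y^2: not invariant]
(D) 2x + y  ->  2(y) + (x) = x + 2y   [differs from 2x + y: not invariant]

Only option (A), (x - y)^2, is unchanged by the transformation.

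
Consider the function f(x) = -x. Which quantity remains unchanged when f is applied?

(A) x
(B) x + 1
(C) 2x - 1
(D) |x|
D

For f(x) = -x:
Applying f replaces x by -x. Since |-x| = |x|, the absolute value is unchanged by f, whereas x -> -x, 2x - 1 -> -2x - 1 and x + 1 -> -x + 1 all change.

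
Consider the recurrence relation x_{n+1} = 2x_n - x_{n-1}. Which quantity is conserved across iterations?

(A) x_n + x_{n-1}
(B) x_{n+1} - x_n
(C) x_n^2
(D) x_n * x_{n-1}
B

For the recurrence x_{n+1} = 2x_n - x_{n-1}:

If x_{n+1} = 2x_n - x_{n-1}, then:
x_{n+1} - x_n = x_n - x_{n-1}
The first difference is constant throughout the sequence.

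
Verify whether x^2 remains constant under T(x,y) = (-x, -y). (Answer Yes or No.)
Yes

Substitute T(x,y) = (-x, -y) into the expression and compare with the original.

Original: x^2
After applying T: (-x)^2 = x^2

This is identical to the original x^2, so the expression is invariant.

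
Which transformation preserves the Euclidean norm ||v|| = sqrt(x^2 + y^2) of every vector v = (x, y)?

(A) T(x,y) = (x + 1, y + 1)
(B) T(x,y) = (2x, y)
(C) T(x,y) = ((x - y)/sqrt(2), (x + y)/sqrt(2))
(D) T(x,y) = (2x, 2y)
C

A transformation preserves a norm if ||T(v)|| = ||v|| for every v; a single vector where the norm changes rules an option out.

(A) T(x,y) = (x + 1, y + 1): v = (1, 0) has norm sqrt((1)^2 + (0)^2) = 1, but T(v) = (2, 1) has norm sqrt(5) -- not preserved.
(B) T(x,y) = (2x, y): v = (1, 0) has norm sqrt((1)^2 + (0)^2) = 1, but T(v) = (2, 0) has norm 2 -- not preserved.
(C) T(x,y) = ((x - y)/sqrt(2), (x + y)/sqrt(2)): preserves the norm -- it is an orthogonal map (a rotation/reflection), and (sqrt(2)(x - y)/2)^2 + (sqrt(2)(x + y)/2)^2 simplifies to x^2 + y^2.
(D) T(x,y) = (2x, 2y): v = (1, 0) has norm sqrt((1)^2 + (0)^2) = 1, but T(v) = (2, 0) has norm 2 -- not preserved.

Therefore the answer is (C).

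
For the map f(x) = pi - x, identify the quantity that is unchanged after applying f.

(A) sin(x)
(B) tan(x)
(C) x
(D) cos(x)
A

For f(x) = pi - x:
sin(pi - x) = sin(x), so sine is invariant under this transformation.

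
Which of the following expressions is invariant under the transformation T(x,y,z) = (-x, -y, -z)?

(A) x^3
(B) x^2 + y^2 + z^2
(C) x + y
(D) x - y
B

Apply T(x,y,z) = (-x, -y, -z) to each option, i.e. replace (x, y, z) by the transformed coordinates.
Substitute the transformed coordinates into each option and compare with the original:
(A) x^3  ->  (-x)^3 = -x^3   [differs from x^3: not invariant]
(B) x^2 + y^2 + z^2  ->  (-x)^2 + (-y)^2 + (-z)^2 = x^2 + y^2 + z^2   [equals x^2 + y^2 + z^2: invariant]
(C) x + y  ->  (-x) + (-y) = -x - y   [differs from x + y: not invariant]
(D) x - y  ->  (-x) - (-y) = -x + y   [differs from x - y: not invariant]

Only option (B), x^2 + y^2 + z^2, is unchanged by the transformation.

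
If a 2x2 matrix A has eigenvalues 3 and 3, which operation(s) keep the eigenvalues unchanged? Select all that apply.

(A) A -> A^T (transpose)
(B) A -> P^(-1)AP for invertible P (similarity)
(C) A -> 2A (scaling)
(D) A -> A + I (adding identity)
A and B

Eigenvalues are preserved by:
1. Similarity transformations: A -> P^(-1)AP (same characteristic polynomial)
2. Transpose: A^T has the same eigenvalues as A

Eigenvalues are NOT preserved by:
- Adding identity: eigenvalues become 3+1, 3+1
- Scaling: eigenvalues become 6, 6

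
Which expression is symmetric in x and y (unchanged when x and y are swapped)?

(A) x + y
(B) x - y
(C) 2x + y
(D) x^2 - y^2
A

A symmetric expression is unchanged when the variables are permuted; here the transformation to test is the swap (x, y) -> (y, x).
Substitute the transformed coordinates into each option and compare with the original:
(A) x + y  ->  (y) + (x) = x + y   [equals x + y: invariant]
(B) x - y  ->  (y) - (x) = -x + y   [differs from x - y: not invariant]
(C) 2x + y  ->  2(y) + (x) = x + 2y   [differs from 2x + y: not invariant]
(D) x^2 - y^2  ->  (y)^2 - (x)^2 = -x^2 + y^2   [differs from x^2 - y^2: not invariant]

Only option (A), x + y, is unchanged by the transformation.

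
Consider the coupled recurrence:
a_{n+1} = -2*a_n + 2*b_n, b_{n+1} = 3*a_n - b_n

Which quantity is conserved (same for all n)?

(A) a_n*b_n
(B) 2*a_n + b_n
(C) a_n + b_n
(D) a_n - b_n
C

Replace a_n by a_{n+1} = -2*a_n + 2*b_n and b_n by b_{n+1} = 3*a_n - b_n in each option and simplify:
(A) a_n*b_n  ->  (-2*a_n + 2*b_n)*(3*a_n - b_n) = -6*a_n^2 + 8*a_n*b_n - 2*b_n^2   [not conserved]
(B) 2*a_n + b_n  ->  2*(-2*a_n + 2*b_n) + (3*a_n - b_n) = -a_n + 3*b_n   [not conserved]
(C) a_n + b_n  ->  (-2*a_n + 2*b_n) + (3*a_n - b_n) = a_n + b_n   [conserved]
(D) a_n - b_n  ->  (-2*a_n + 2*b_n) - (3*a_n - b_n) = -5*a_n + 3*b_n   [not conserved]

Only (C) a_n + b_n returns to itself after one step, so it is the conserved quantity.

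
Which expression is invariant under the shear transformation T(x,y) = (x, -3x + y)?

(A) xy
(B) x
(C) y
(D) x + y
B

Under the shear T(x,y) = (x, -3x + y):
Substitute the transformed coordinates into each option and compare with the original:
(A) xy  ->  (x)(-3x + y) = -3x^2 + xy   [differs from xy: not invariant]
(B) x  ->  (x) = x   [equals x: invariant]
(C) y  ->  (-3x + y) = -3x + y   [differs from y: not invariant]
(D) x + y  ->  (x) + (-3x + y) = -2x + y   [differs from x + y: not invariant]

Only option (B), x, is unchanged by the transformation.
A vertical shear moves points parallel to the y-axis, so the x-coordinate (and any function of x alone) is unchanged.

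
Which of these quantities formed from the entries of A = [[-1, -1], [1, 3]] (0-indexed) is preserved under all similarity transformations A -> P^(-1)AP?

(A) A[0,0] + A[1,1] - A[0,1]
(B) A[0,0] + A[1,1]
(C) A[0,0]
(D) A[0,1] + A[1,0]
B

A[0,0] + A[1,1] is the trace of A. By the cyclic property of the trace, tr(P^(-1)AP) = tr(APP^(-1)) = tr(A), so it is the same for every matrix similar to A.

The other combinations are not similarity invariants. For example, take P = [[1, 2], [0, 1]] (det P = 1), so P^(-1) = [[1, -2], [0, 1]] and
B = P^(-1)AP = [[-3, -13], [1, 5]].
Evaluating each option on A and on B:
(A) A[0,0] + A[1,1] - A[0,1]: 3 for A, 15 for B -> changes
(B) A[0,0] + A[1,1]: 2 for A, 2 for B -> unchanged
(C) A[0,0]: -1 for A, -3 for B -> changes
(D) A[0,1] + A[1,0]: 0 for A, -12 for B -> changes

Only (B) A[0,0] + A[1,1] = 2 survives (and it does so for every P, not just this one), so it is the invariant.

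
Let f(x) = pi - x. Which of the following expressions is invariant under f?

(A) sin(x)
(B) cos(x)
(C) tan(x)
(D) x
A

For f(x) = pi - x:
sin(pi - x) = sin(x), so sine is invariant under this transformation.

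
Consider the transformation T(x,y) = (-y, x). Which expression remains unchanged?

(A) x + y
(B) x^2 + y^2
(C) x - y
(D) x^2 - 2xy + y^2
B

An expression E(x,y) is invariant under T if E(T(x,y)) = E(x,y). Here T(x,y) = (-y, x).
Substitute the transformed coordinates into each option and compare with the original:
(A) x + y  ->  (-y) + (x) = x - y   [differs from x + y: not invariant]
(B) x^2 + y^2  ->  (-y)^2 + (x)^2 = x^2 + y^2   [equals x^2 + y^2: invariant]
(C) x - y  ->  (-y) - (x) = -x - y   [differs from x - y: not invariant]
(D) x^2 - 2xy + y^2  ->  (-y)^2 - 2(-y)(x) + (x)^2 = x^2 + 2xy + y^2   [differs from x^2 - 2xy + y^2: not invariant]

Only option (B), x^2 + y^2, is unchanged by the transformation.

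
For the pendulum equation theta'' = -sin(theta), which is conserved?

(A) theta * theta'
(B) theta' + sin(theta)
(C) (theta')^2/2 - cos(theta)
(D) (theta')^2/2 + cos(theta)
C

A first integral I satisfies dI/dt = 0 along every solution. Differentiate each option and use the equation of motion:
(A) d/dt[theta * theta'] = (theta')^2 + theta theta'' = (theta')^2 - theta sin(theta), not identically 0
(B) d/dt[theta' + sin(theta)] = theta'' + cos(theta) theta' = -sin(theta) + theta' cos(theta), not identically 0
(C) d/dt[(theta')^2/2 - cos(theta)] = theta' theta'' + sin(theta) theta' = theta'(-sin(theta)) + theta' sin(theta) = 0
(D) d/dt[(theta')^2/2 + cos(theta)] = theta' theta'' - sin(theta) theta' = -2 theta' sin(theta), not identically 0

Only (C) has zero time-derivative. This is the total energy: kinetic (theta')^2/2 plus potential -cos(theta).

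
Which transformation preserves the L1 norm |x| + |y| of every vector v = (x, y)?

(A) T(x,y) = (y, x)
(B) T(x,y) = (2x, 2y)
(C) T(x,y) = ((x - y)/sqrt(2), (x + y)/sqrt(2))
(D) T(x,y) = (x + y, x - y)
A

A transformation preserves a norm if ||T(v)|| = ||v|| for every v; a single vector where the norm changes rules an option out.

(A) T(x,y) = (y, x): preserves the norm -- it only permutes the coordinates and/or flips signs, which leaves |x| + |y| unchanged.
(B) T(x,y) = (2x, 2y): v = (1, 0) has norm |1| + |0| = 1, but T(v) = (2, 0) has norm 2 -- not preserved.
(C) T(x,y) = ((x - y)/sqrt(2), (x + y)/sqrt(2)): v = (1, 0) has norm |1| + |0| = 1, but T(v) = (sqrt(2)/2, sqrt(2)/2) has norm sqrt(2) -- not preserved.
(D) T(x,y) = (x + y, x - y): v = (1, 0) has norm |1| + |0| = 1, but T(v) = (1, 1) has norm 2 -- not preserved.

Therefore the answer is (A).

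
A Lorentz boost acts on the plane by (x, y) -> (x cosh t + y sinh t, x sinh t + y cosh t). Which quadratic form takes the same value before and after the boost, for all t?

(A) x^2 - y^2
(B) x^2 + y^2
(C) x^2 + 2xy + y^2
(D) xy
A

Write x' = x cosh t + y sinh t, y' = x sinh t + y cosh t and substitute into each option:
(A) x^2 - y^2: (x cosh t + y sinh t)^2 - (x sinh t + y cosh t)^2 = x^2(cosh^2 t - sinh^2 t) + 2xy(cosh t sinh t - sinh t cosh t) + y^2(sinh^2 t - cosh^2 t) = x^2 - y^2   [invariant, using cosh^2 t - sinh^2 t = 1]
(B) x^2 + y^2: (x cosh t + y sinh t)^2 + (x sinh t + y cosh t)^2 = (x^2 + y^2)(cosh^2 t + sinh^2 t) + 4xy sinh t cosh t = (x^2 + y^2) cosh 2t + 2xy sinh 2t   [not invariant for t != 0]
(C) x^2 + 2xy + y^2: (x' + y')^2 with x' + y' = (x + y)(cosh t + sinh t) = (x + y)e^t, so it becomes (x + y)^2 e^(2t)   [not invariant for t != 0]
(D) xy: (x cosh t + y sinh t)(x sinh t + y cosh t) = xy(cosh^2 t + sinh^2 t) + (x^2 + y^2) sinh t cosh t = xy cosh 2t + (x^2 + y^2)(sinh 2t)/2   [not invariant for t != 0]

Only (A) x^2 - y^2 is unchanged; it is the Minkowski form preserved by Lorentz boosts, just as x^2 + y^2 is preserved by ordinary rotations.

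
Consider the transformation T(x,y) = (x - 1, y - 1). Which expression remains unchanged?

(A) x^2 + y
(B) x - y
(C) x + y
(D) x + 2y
B

An expression E(x,y) is invariant under T if E(T(x,y)) = E(x,y). Here T(x,y) = (x - 1, y - 1).
Substitute the transformed coordinates into each option and compare with the original:
(A) x^2 + y  ->  (x - 1)^2 + (y - 1) = x^2 - 2x + y   [differs from x^2 + y: not invariant]
(B) x - y  ->  (x - 1) - (y - 1) = x - y   [equals x - y: invariant]
(C) x + y  ->  (x - 1) + (y - 1) = x + y - 2   [differs from x + y: not invariant]
(D) x + 2y  ->  (x - 1) + 2(y - 1) = x + 2y - 3   [differs from x + 2y: not invariant]

Only option (B), x - y, is unchanged by the transformation.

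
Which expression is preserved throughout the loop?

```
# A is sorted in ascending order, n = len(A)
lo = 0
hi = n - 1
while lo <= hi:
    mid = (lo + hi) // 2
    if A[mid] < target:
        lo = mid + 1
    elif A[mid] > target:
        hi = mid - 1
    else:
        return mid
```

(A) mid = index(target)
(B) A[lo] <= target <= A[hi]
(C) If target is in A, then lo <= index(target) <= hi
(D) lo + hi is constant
C

A loop invariant must hold before the first iteration and be re-established by every execution of the body.

(C) If target is in A, then lo <= index(target) <= hi: Before the loop [lo, hi] = [0, n-1] covers every index. When A[mid] < target, sortedness puts target strictly to the right of mid, so setting lo = mid + 1 keeps index(target) in [lo, hi]; symmetrically for hi = mid - 1. Hence 'if target is in A then lo <= index(target) <= hi' holds after every iteration, and when lo > hi it proves target is absent.

The other options fail:
(A) mid = index(target): mid is just the current probe; it equals index(target) only on the iteration that returns.
(B) A[lo] <= target <= A[hi]: fails when target is not in A (e.g. target < A[0] already violates it before the loop), so it is not maintained in general.
(D) lo + hi is constant: each iteration moves exactly one of lo, hi, so lo + hi changes (e.g. 0 + (n-1) becomes (mid+1) + (n-1)).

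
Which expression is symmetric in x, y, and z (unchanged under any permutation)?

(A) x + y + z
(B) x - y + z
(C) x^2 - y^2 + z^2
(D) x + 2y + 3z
A

A symmetric expression is unchanged when the variables are permuted; here the transformation to test is the swap (x, y) -> (y, x).
A symmetric expression must survive every permutation; the single swap x <-> y already eliminates the distractors, and the keyed expression is also unchanged by x <-> z and y <-> z (each variable enters it in exactly the same way).
Substitute the transformed coordinates into each option and compare with the original:
(A) x + y + z  ->  (y) + (x) + z = x + y + z   [equals x + y + z: invariant]
(B) x - y + z  ->  (y) - (x) + z = -x + y + z   [differs from x - y + z: not invariant]
(C) x^2 - y^2 + z^2  ->  (y)^2 - (x)^2 + z^2 = -x^2 + y^2 + z^2   [differs from x^2 - y^2 + z^2: not invariant]
(D) x + 2y + 3z  ->  (y) + 2(x) + 3z = 2x + y + 3z   [differs from x + 2y + 3z: not invariant]

Only option (A), x + y + z, is unchanged by the transformation.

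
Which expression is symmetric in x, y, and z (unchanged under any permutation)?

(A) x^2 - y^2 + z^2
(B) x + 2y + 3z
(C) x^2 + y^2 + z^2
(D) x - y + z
C

A symmetric expression is unchanged when the variables are permuted; here the transformation to test is the swap (x, y) -> (y, x).
A symmetric expression must survive every permutation; the single swap x <-> y already eliminates the distractors, and the keyed expression is also unchanged by x <-> z and y <-> z (each variable enters it in exactly the same way).
Substitute the transformed coordinates into each option and compare with the original:
(A) x^2 - y^2 + z^2  ->  (y)^2 - (x)^2 + z^2 = -x^2 + y^2 + z^2   [differs from x^2 - y^2 + z^2: not invariant]
(B) x + 2y + 3z  ->  (y) + 2(x) + 3z = 2x + y + 3z   [differs from x + 2y + 3z: not invariant]
(C) x^2 + y^2 + z^2  ->  (y)^2 + (x)^2 + z^2 = x^2 + y^2 + z^2   [equals x^2 + y^2 + z^2: invariant]
(D) x - y + z  ->  (y) - (x) + z = -x + y + z   [differs from x - y + z: not invariant]

Only option (C), x^2 + y^2 + z^2, is unchanged by the transformation.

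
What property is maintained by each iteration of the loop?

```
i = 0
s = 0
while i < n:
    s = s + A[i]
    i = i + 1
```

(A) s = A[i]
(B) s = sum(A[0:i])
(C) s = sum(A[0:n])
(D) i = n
B

A loop invariant must hold before the first iteration and be re-established by every execution of the body.

(B) s = sum(A[0:i]): Initially i = 0 and s = 0 = sum of the empty slice A[0:0]. If s = sum(A[0:i]) holds at the top of an iteration, the body sets s to sum(A[0:i]) + A[i] = sum(A[0:i+1]) and then i to i+1, so s = sum(A[0:i]) holds again. At exit i = n, giving s = sum(A[0:n]).

The other options fail:
(A) s = A[i]: after the first iteration s = A[0] but i = 1, so s = A[i] compares s with the wrong element (and fails in general).
(C) s = sum(A[0:n]): false before the loop (s = 0, not the full sum) -- it only becomes true at exit.
(D) i = n: false initially (i = 0); it is the exit condition, not an invariant.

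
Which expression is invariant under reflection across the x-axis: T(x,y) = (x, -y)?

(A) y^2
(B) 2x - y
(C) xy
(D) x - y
A

The map is reflection across the x-axis: T(x,y) = (x, -y).
Substitute the transformed coordinates into each option and compare with the original:
(A) y^2  ->  (-y)^2 = y^2   [equals y^2: invariant]
(B) 2x - y  ->  2(x) - (-y) = 2x + y   [differs from 2x - y: not invariant]
(C) xy  ->  (x)(-y) = -xy   [differs from xy: not invariant]
(D) x - y  ->  (x) - (-y) = x + y   [differs from x - y: not invariant]

Only option (A), y^2, is unchanged by the transformation.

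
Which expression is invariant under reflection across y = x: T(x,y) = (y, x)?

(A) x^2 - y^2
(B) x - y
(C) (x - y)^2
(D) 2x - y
C

The map is reflection across y = x: T(x,y) = (y, x).
Substitute the transformed coordinates into each option and compare with the original:
(A) x^2 - y^2  ->  (y)^2 - (x)^2 = -x^2 + y^2   [differs from x^2 - y^2: not invariant]
(B) x - y  ->  (y) - (x) = -x + y   [differs from x - y: not invariant]
(C) (x - y)^2  ->  ((y) - (x))^2 = x^2 - 2xy + y^2   [equals (x - y)^2: invariant]
(D) 2x - y  ->  2(y) - (x) = -x + 2y   [differs from 2x - y: not invariant]

Only option (C), (x - y)^2, is unchanged by the transformation.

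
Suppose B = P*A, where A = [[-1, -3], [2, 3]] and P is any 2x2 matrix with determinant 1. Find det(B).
3

By the multiplicative property of determinants, det(B) = det(P*A) = det(P) * det(A) = det(A),
so the determinant is invariant under multiplication by any determinant-1 matrix; we just need det(A).

det(A) = (-1)(3) - (-3)(2) = -3 - (-6) = 3

Therefore det(B) = 1 * 3 = 3.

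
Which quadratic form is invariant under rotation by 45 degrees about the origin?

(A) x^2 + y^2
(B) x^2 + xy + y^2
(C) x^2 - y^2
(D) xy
A

Rotation by 45 degrees sends (x, y) to (sqrt(2)x/2 - sqrt(2)y/2, sqrt(2)x/2 + sqrt(2)y/2).
Substitute the transformed coordinates into each option and compare with the original:
(A) x^2 + y^2  ->  (sqrt(2)x/2 - sqrt(2)y/2)^2 + (sqrt(2)x/2 + sqrt(2)y/2)^2 = x^2 + y^2   [equals x^2 + y^2: invariant]
(B) x^2 + xy + y^2  ->  (sqrt(2)x/2 - sqrt(2)y/2)^2 + (sqrt(2)x/2 - sqrt(2)y/2)(sqrt(2)x/2 + sqrt(2)y/2) + (sqrt(2)x/2 + sqrt(2)y/2)^2 = 3x^2/2 + y^2/2   [differs from x^2 + xy + y^2: not invariant]
(C) x^2 - y^2  ->  (sqrt(2)x/2 - sqrt(2)y/2)^2 - (sqrt(2)x/2 + sqrt(2)y/2)^2 = -2xy   [differs from x^2 - y^2: not invariant]
(D) xy  ->  (sqrt(2)x/2 - sqrt(2)y/2)(sqrt(2)x/2 + sqrt(2)y/2) = x^2/2 - y^2/2   [differs from xy: not invariant]

Only option (A), x^2 + y^2, is unchanged by the transformation.
x^2 + y^2 is the squared distance from the origin, which rotations preserve.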